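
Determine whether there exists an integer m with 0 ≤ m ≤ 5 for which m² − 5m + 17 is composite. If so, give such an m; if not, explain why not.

No such integer m in that range exists.

The values for m = 0, 1, …, 5 are 17, 13, 11, 11, 13, 17, and each of these is prime.
So no value in the range makes the expression composite.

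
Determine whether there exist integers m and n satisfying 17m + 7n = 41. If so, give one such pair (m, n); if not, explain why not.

Since gcd(17, 7) = 1, every integer is an integer combination of 17 and 7.
Euclidean algorithm: 17 = 2·7 + 3, 7 = 2·3 + 1, 3 = 3·1 + 0.
Unwinding: 1 = 7 − 2·3 = 7 − 2·(17 − 2·7) = −2·17 + 5·7, i.e. 17·(-2) + 7·5 = 1.
Multiplying through by 41: m = (-2)·41 = -82, n = 5·41 = 205 is a solution.
Adding 12·7 to m and subtracting 12·17 from n gives the tidier solution (2, 1).
Indeed 17·2 + 7·1 = 34 + 7 = 41.

m = 2, n = 1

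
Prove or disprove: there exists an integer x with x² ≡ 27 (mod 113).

113 is prime, so by Euler's criterion 27 is a square mod 113 iff 27^((113−1)/2) = 27^56 ≡ 1 (mod 113).
Squaring successively (mod 113): 27^2 = 729 ≡ 51; 27^4 ≡ 51² = 2601 ≡ 2; 27^8 ≡ 2² = 4 ≡ 4; 27^16 ≡ 4² = 16 ≡ 16; 27^32 ≡ 16² = 256 ≡ 30.
Since 56 = 32 + 16 + 8, 27^56 ≡ 30 · 16 · 4; multiplying out mod 113: 30·16 = 480 ≡ 28, then 28·4 = 112 ≡ 112. Thus 27^56 ≡ 112 ≡ −1 (mod 113).
The value −1 means 27 is a non-residue modulo 113, so x² ≡ 27 (mod 113) is impossible.

No, no such integer exists.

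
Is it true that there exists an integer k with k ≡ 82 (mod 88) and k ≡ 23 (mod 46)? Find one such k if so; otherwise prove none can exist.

gcd(88, 46) = 2. If k ≡ 82 (mod 88) and k ≡ 23 (mod 46), then k ≡ 82 (mod 2) and k ≡ 23 (mod 2).
But 82 mod 2 = 0 while 23 mod 2 = 1, a contradiction.
Hence the system has no solution.

No, no such integer exists.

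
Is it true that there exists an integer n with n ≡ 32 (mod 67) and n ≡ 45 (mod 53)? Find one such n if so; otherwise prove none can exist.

gcd(67, 53) = 1, so the Chinese Remainder Theorem guarantees exactly one residue class mod 3551 satisfying both.
Write n = 32 + 67t and require 32 + 67t ≡ 45 (mod 53), i.e. 67t ≡ 13 (mod 53).
67 ≡ 14 (mod 53), so this reads 14t ≡ 13 (mod 53). Invert 14 mod 53 by the Euclidean algorithm: 53 = 3·14 + 11, 14 = 1·11 + 3, 11 = 3·3 + 2, 3 = 1·2 + 1, 2 = 2·1 + 0; back-substituting, 1 = 3 − 1·2 = 3 − (11 − 3·3) = −11 + 4·3 = −11 + 4·(14 − 1·11) = 4·14 − 5·11 = 4·14 − 5·(53 − 3·14) = −5·53 + 19·14. Hence 14·19 ≡ 1, so 14⁻¹ ≡ 19 (mod 53).
Multiplying by 19: t ≡ 19·13 = 247 ≡ 35 (mod 53).
Taking t = 35 gives n = 32 + 67·35 = 2377.
Check: 2377 mod 67 = 32, 2377 mod 53 = 45. ✓

n = 2377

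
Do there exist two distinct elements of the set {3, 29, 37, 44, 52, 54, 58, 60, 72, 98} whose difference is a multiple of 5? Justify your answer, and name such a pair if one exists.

Yes: 3 and 58.

3 mod 5 = 3 and 58 mod 5 = 3, so 58 − 3 = 55 = 11·5.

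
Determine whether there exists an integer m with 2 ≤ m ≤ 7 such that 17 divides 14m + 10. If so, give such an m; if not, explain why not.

At m = 2, 14·2 + 10 = 38 ≡ 4 (mod 17), and each step in m adds 14, giving residues 4, 1, 15, 12, 9, 6 for m = 2, 3, …, 7.
None is 0, so 17 never divides 14m + 10 on this range.

There is no such integer m in that range.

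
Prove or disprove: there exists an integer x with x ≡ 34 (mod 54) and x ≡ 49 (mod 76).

Both moduli are multiples of 2 = gcd(54, 76), so any solution would satisfy x ≡ 34 and x ≡ 49 modulo 2 simultaneously.
These are incompatible: 34 − 49 = -15 is not divisible by 2.
So no integer satisfies both congruences.

There is no such integer.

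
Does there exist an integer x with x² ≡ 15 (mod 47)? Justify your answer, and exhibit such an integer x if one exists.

There is no such integer.

Apply Euler's criterion with the prime 47: 15 is a quadratic residue iff 15^23 ≡ 1 (mod 47), and a non-residue iff it is ≡ −1.
Squaring successively (mod 47): 15^2 = 225 ≡ 37; 15^4 ≡ 37² = 1369 ≡ 6; 15^8 ≡ 6² = 36 ≡ 36; 15^16 ≡ 36² = 1296 ≡ 27.
Since 23 = 16 + 4 + 2 + 1, 15^23 ≡ 27 · 6 · 37 · 15; multiplying out mod 47: 27·6 = 162 ≡ 21, then 21·37 = 777 ≡ 25, then 25·15 = 375 ≡ 46. Thus 15^23 ≡ 46 ≡ −1 (mod 47).
The value −1 means 15 is a non-residue modulo 47, so x² ≡ 15 (mod 47) is impossible.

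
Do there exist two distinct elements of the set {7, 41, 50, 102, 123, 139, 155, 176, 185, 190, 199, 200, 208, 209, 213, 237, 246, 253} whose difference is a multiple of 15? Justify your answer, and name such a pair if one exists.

41 mod 15 = 11 and 176 mod 15 = 11, so 176 − 41 = 135 = 9·15.

Yes: 41 and 176.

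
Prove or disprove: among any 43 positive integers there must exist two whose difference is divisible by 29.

Yes.

Each integer lies in one of the 29 residue classes modulo 29.
With 43 integers and only 29 classes, the pigeonhole principle forces two of them, say a and b, into the same class.
Their difference a − b is then a multiple of 29.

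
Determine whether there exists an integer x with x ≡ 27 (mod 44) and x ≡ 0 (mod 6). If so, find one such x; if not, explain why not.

gcd(44, 6) = 2. If x ≡ 27 (mod 44) and x ≡ 0 (mod 6), then x ≡ 27 (mod 2) and x ≡ 0 (mod 2).
These are incompatible: 27 − 0 = 27 is not divisible by 2.
Hence the system has no solution.

There is no such integer.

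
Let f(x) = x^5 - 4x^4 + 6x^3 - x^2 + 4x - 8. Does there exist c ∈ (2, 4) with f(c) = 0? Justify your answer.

The endpoint values f(2) = 12 and f(4) = 376 are both positive. Claim: f(x) > 0 for every x in (2, 4).
Shift to the endpoint 2: with x = 2 + u (0 < u < 2), one computes f(2 + u) = u^5 + 6u^4 + 14u^3 + 19u^2 + 24u + 12.
All 6 nonzero coefficients of this polynomial in u are positive; hence for u > 0 the value is a sum of positive terms (the constant 12 among them).
So f is strictly positive on (2, 4); no root exists in the interval.

f has no root in that interval.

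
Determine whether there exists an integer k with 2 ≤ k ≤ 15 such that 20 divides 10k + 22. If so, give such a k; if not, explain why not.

No such integer k in that range exists.

For k = 2, 3, …, 15 the values of 10k + 22 modulo 20 are 2, 12, 2, 12, 2, 12, 2, 12, 2, 12, 2, 12, 2, 12 respectively.
None is 0, so 20 never divides 10k + 22 on this range.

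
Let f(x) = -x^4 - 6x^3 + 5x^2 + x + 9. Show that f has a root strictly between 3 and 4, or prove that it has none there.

The endpoint values f(3) = -186 and f(4) = -547 are both negative. Claim: f(x) < 0 for every x in (3, 4).
Substitute x = 3 + u, where 0 < u < 1 on the interval. Expanding, f(3 + u) = -u^4 - 18u^3 - 103u^2 - 239u - 186.
The nonzero coefficients here are all negative, so for u > 0 every term is negative (or zero), and the constant term -186 is strictly negative.
So f is strictly negative on (3, 4); no root exists in the interval.

No.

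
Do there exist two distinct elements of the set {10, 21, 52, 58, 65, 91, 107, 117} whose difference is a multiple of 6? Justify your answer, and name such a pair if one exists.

Yes: 10 and 52.

10 mod 6 = 4 and 52 mod 6 = 4, so 52 − 10 = 42 = 7·6.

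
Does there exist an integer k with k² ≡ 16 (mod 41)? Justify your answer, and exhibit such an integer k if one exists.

Take k = 4. Then 4² = 16, and since 0 ≤ 16 < 41 this is already reduced: 4² ≡ 16 (mod 41).

k = 4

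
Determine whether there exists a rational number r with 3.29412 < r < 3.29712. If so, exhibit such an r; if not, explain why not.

r = 89/27

Scale by 27: the interval becomes (88.94124, 89.02224), which contains the integer 89.
Dividing back, 3.29412 < 89/27 < 3.29712, and 89/27 is rational.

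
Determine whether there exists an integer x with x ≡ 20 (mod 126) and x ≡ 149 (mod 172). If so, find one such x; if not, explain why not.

No, no such integer exists.

gcd(126, 172) = 2. If x ≡ 20 (mod 126) and x ≡ 149 (mod 172), then x ≡ 20 (mod 2) and x ≡ 149 (mod 2).
These are incompatible: 20 − 149 = -129 is not divisible by 2.
Hence the system has no solution.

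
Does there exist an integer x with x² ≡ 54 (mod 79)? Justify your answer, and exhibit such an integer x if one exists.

Apply Euler's criterion with the prime 79: 54 is a quadratic residue iff 54^39 ≡ 1 (mod 79), and a non-residue iff it is ≡ −1.
Repeated squaring mod 79: 54^2 = 2916 ≡ 72; 54^4 ≡ 72² = 5184 ≡ 49; 54^8 ≡ 49² = 2401 ≡ 31; 54^16 ≡ 31² = 961 ≡ 13; 54^32 ≡ 13² = 169 ≡ 11.
Since 39 = 32 + 4 + 2 + 1, 54^39 ≡ 11 · 49 · 72 · 54; multiplying out mod 79: 11·49 = 539 ≡ 65, then 65·72 = 4680 ≡ 19, then 19·54 = 1026 ≡ 78. Thus 54^39 ≡ 78 ≡ −1 (mod 79).
By Euler's criterion 54 is a quadratic non-residue mod 79: no x satisfies x² ≡ 54 (mod 79).

No, no such integer exists.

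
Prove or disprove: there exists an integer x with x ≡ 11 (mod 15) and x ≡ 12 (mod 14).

x = 26

Since 15 and 14 share no common factor, CRT says the pair of congruences has a solution (unique mod 210).
Any solution of the first congruence is x = 11 + 15t; substituting into the second, 15t ≡ 12 − 11 ≡ 1 (mod 14).
15 ≡ 1 (mod 14), so this reads 1t ≡ 1 (mod 14). So t ≡ 1 (mod 14).
Taking t = 1 gives x = 11 + 15·1 = 26.
Check: 26 mod 15 = 11, 26 mod 14 = 12. ✓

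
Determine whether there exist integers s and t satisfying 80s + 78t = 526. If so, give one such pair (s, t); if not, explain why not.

s = 29, t = -23

Since gcd(80, 78) = 2 and 526 = 2·263, Bézout's identity guarantees a solution.
Dividing through by 2 reduces the equation to 40s + 39t = 263.
Run the Euclidean algorithm on 40 and 39: 40 = 1·39 + 1, 39 = 39·1 + 0.
Back-substituting, 1 = 40 − 1·39; that is, 40·1 + 39·(-1) = 1.
Scaling by 263 gives the particular solution (s, t) = (263, -263).
Shifting by a multiple of (39, −40) keeps it a solution: s = 263 − 6·39 = 29, t = -263 + 6·40 = -23.
Check: 80·29 + 78·(-23) = 2320 − 1794 = 526. ✓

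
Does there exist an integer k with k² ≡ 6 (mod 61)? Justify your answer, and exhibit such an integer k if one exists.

There is no such integer.

Apply Euler's criterion with the prime 61: 6 is a quadratic residue iff 6^30 ≡ 1 (mod 61), and a non-residue iff it is ≡ −1.
Repeated squaring mod 61: 6^2 = 36 ≡ 36; 6^4 ≡ 36² = 1296 ≡ 15; 6^8 ≡ 15² = 225 ≡ 42; 6^16 ≡ 42² = 1764 ≡ 56.
Since 30 = 16 + 8 + 4 + 2, 6^30 ≡ 56 · 42 · 15 · 36; multiplying out mod 61: 56·42 = 2352 ≡ 34, then 34·15 = 510 ≡ 22, then 22·36 = 792 ≡ 60. Thus 6^30 ≡ 60 ≡ −1 (mod 61).
By Euler's criterion 6 is a quadratic non-residue mod 61: no k satisfies k² ≡ 6 (mod 61).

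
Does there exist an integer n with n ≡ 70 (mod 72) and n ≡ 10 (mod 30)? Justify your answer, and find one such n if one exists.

n = 70

gcd(72, 30) = 6. A simultaneous solution exists iff 70 ≡ 10 (mod 6); here 70 mod 6 = 4 = 10 mod 6, so it does.
The smallest candidate n = 70 works directly: 70 ≡ 10 (mod 30).
Check: 70 mod 72 = 70, 70 mod 30 = 10. ✓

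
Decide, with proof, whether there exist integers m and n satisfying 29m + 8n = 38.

29 and 8 are coprime, so 29m + 8n ranges over all of ℤ.
Euclidean algorithm: 29 = 3·8 + 5, 8 = 1·5 + 3, 5 = 1·3 + 2, 3 = 1·2 + 1, 2 = 2·1 + 0.
Back-substituting, 1 = 3 − 1·2 = 3 − (5 − 1·3) = −5 + 2·3 = −5 + 2·(8 − 1·5) = 2·8 − 3·5 = 2·8 − 3·(29 − 3·8) = −3·29 + 11·8; that is, 29·(-3) + 8·11 = 1.
Times 38: 29·(-114) + 8·418 = 38, so (-114, 418) solves it.
The general solution is m = -114 + 8k, n = 418 − 29k; taking k = 15 gives the smaller pair m = 6, n = -17.
Indeed 29·6 + 8·(-17) = 174 − 136 = 38.

m = 6, n = -17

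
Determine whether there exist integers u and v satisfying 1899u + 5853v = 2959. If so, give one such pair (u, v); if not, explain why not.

There are no such integers.

Any value of 1899u + 5853v is a multiple of gcd(1899, 5853) = 3.
But 2959 is not a multiple of 3 (it leaves remainder 1).
Hence no integers u, v satisfy the equation.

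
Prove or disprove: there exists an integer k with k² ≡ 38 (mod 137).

Take k = 77. Then 77² = 5929 = 43·137 + 38, so 77² ≡ 38 (mod 137).

k = 77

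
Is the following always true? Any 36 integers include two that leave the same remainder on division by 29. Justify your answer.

Yes.

There are exactly 29 possible remainders on division by 29.
Placing 36 integers into 29 classes, some class receives at least two — say a and b.
So a and b have equal remainders mod 29, which is exactly what was to be shown.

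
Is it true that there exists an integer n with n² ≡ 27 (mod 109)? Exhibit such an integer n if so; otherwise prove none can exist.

Take n = 71. Then 71² = 5041 = 46·109 + 27, so 71² ≡ 27 (mod 109).

n = 71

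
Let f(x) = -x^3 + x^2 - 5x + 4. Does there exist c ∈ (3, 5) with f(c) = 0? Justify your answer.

f(3) = -29 and f(5) = -121, both negative.
The derivative f'(x) = -3x^2 + 2x - 5 is a quadratic with discriminant 2² − 4·(-3)·(-5) = -56 < 0; it never vanishes, so it is always negative (sign of the leading coefficient).
So f is strictly decreasing; between 3 and 5 its values lie between f(3) = -29 and f(5) = -121, all negative. Therefore f has no root in (3, 5).

No such root exists.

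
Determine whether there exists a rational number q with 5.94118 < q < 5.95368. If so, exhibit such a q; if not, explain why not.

Look for a denominator N such that an integer falls strictly between N·5.94118 and N·5.95368. N = 18 works: 18·5.94118 = 106.94124 < 107 < 107.16624 = 18·5.95368.
So q = 107/18 works: it is a ratio of integers, and dividing 18·5.94118 < 107 < 18·5.95368 through by 18 gives 5.94118 < 107/18 < 5.95368.

q = 107/18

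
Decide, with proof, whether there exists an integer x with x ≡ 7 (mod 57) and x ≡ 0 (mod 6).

Both moduli are multiples of 3 = gcd(57, 6), so any solution would satisfy x ≡ 7 and x ≡ 0 modulo 3 simultaneously.
However 7 ≡ 1 and 0 ≡ 0 (mod 3), and 1 ≠ 0.
So no integer satisfies both congruences.

No such integer exists.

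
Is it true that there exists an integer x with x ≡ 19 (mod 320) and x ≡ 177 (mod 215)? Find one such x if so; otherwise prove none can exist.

gcd(320, 215) = 5. If x ≡ 19 (mod 320) and x ≡ 177 (mod 215), then x ≡ 19 (mod 5) and x ≡ 177 (mod 5).
But 19 mod 5 = 4 while 177 mod 5 = 2, a contradiction.
Therefore no such x exists.

There is no such integer.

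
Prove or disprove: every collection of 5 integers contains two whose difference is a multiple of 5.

No; for instance {5, 6, 7, 8, 9} is a counterexample.

Take the 5 consecutive integers 5, 6, …, 9: their residues mod 5 are all distinct because 5 ≤ 5.
No two share a residue, so no pair has difference divisible by 5; the claim fails for this set.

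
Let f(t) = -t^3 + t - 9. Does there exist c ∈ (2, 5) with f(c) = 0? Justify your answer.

f(2) = -15 and f(5) = -129, both negative, so a sign-change argument is unavailable; we show f keeps this sign on the whole interval.
Shift to the endpoint 2: with t = 2 + u (0 < u < 3), one computes f(2 + u) = -u^3 - 6u^2 - 11u - 15.
All 4 nonzero coefficients of this polynomial in u are negative; hence for u > 0 the value is a sum of negative terms (the constant -15 among them).
So f is strictly negative on (2, 5); no root exists in the interval.

No.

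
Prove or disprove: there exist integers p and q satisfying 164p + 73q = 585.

p = 69, q = -147

164 and 73 are coprime, so 164p + 73q ranges over all of ℤ.
Euclidean algorithm: 164 = 2·73 + 18, 73 = 4·18 + 1, 18 = 18·1 + 0.
Back-substituting, 1 = 73 − 4·18 = 73 − 4·(164 − 2·73) = −4·164 + 9·73; that is, 164·(-4) + 73·9 = 1.
Multiplying through by 585: p = (-4)·585 = -2340, q = 9·585 = 5265 is a solution.
The general solution is p = -2340 + 73k, q = 5265 − 164k; taking k = 33 gives the smaller pair p = 69, q = -147.
Check: 164·69 + 73·(-147) = 11316 − 10731 = 585. ✓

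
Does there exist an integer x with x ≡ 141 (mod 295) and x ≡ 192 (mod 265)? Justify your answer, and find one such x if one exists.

There is no such integer.

Both moduli are multiples of 5 = gcd(295, 265), so any solution would satisfy x ≡ 141 and x ≡ 192 modulo 5 simultaneously.
These are incompatible: 141 − 192 = -51 is not divisible by 5.
Hence the system has no solution.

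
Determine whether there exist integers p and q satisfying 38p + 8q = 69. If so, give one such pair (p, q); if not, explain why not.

There are no such integers.

gcd(38, 8) = 2, so every integer of the form 38p + 8q is a multiple of 2.
However 69 leaves remainder 1 on division by 2.
So the equation is unsolvable over ℤ.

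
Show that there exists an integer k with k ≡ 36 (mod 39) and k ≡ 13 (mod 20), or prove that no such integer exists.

k = 153

Since 39 and 20 share no common factor, CRT says the pair of congruences has a solution (unique mod 780).
Any solution of the first congruence is k = 36 + 39t; substituting into the second, 39t ≡ 13 − 36 ≡ 17 (mod 20).
39 ≡ 19 (mod 20), so this reads 19t ≡ 17 (mod 20). Note 19·19 = 361 ≡ 1 (mod 20) (as 361 − 1 = 18·20), so 19⁻¹ ≡ 19.
Multiplying by 19: t ≡ 19·17 = 323 ≡ 3 (mod 20).
Taking t = 3 gives k = 36 + 39·3 = 153.
Verify: 153 = 3·39 + 36 and 153 = 7·20 + 13. ✓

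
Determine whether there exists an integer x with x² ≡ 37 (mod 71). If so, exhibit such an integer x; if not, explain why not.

x = 45 works: 45² = 2025, and 2025 − 37 = 1988 = 28·71.

x = 45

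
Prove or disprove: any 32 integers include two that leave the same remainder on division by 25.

Yes, this is always true.

Partition the integers by their residue mod 25; there are 25 classes.
With 32 integers and only 25 classes, the pigeonhole principle forces two of them, say a and b, into the same class.
That is, a and b leave the same remainder on division by 25, as claimed.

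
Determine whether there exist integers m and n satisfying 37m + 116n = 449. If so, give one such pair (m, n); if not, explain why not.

m = 9, n = 1

Since gcd(37, 116) = 1, every integer is an integer combination of 37 and 116.
Run the Euclidean algorithm on 116 and 37: 116 = 3·37 + 5, 37 = 7·5 + 2, 5 = 2·2 + 1, 2 = 2·1 + 0.
Working back up the chain: 1 = 5 − 2·2 = 5 − 2·(37 − 7·5) = −2·37 + 15·5 = −2·37 + 15·(116 − 3·37) = 15·116 − 47·37. So 37·(-47) + 116·15 = 1.
Scaling by 449 gives the particular solution (m, n) = (-21103, 6735).
Shifting by a multiple of (116, −37) keeps it a solution: m = -21103 + 182·116 = 9, n = 6735 − 182·37 = 1.
Indeed 37·9 + 116·1 = 333 + 116 = 449.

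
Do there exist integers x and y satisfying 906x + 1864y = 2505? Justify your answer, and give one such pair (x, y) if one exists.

gcd(906, 1864) = 2, so every integer of the form 906x + 1864y is a multiple of 2.
But 2505 = 2·1252 + 1, so 2 ∤ 2505.
Therefore 906x + 1864y = 2505 has no solution in integers.

No such integers exist.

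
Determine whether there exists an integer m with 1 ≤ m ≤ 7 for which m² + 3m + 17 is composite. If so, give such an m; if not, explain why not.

m = 4

At m = 4: 4² + 3·4 + 17 = 45 = 3·15, which is composite.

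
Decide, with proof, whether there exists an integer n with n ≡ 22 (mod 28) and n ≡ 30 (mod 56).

No such integer exists.

Reduce both congruences modulo 28, which divides 28 and 56: they say n ≡ 22 (mod 28) and n ≡ 30 (mod 28).
But 22 mod 28 = 22 while 30 mod 28 = 2, a contradiction.
Therefore no such n exists.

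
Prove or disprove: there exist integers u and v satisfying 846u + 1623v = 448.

There are no such integers.

gcd(846, 1623) = 3, so every integer of the form 846u + 1623v is a multiple of 3.
However 448 leaves remainder 1 on division by 3.
So the equation is unsolvable over ℤ.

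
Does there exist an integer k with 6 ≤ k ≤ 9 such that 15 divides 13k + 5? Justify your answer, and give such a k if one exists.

The values of 13k + 5 for k = 6, 7, 8, 9 are 83, 96, 109, 122; reduced mod 15 these are 8, 6, 4, 2.
Since 0 is absent from this list, 15 ∤ 13k + 5 for every k with 6 ≤ k ≤ 9.

No such integer k in that range exists.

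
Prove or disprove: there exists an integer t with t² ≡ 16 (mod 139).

t = 4

Take t = 4. Then 4² = 16, and since 0 ≤ 16 < 139 this is already reduced: 4² ≡ 16 (mod 139).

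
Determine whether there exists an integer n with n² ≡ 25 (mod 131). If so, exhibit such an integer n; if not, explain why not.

n = 126

Take n = 126. Then 126² = 15876 = 121·131 + 25, so 126² ≡ 25 (mod 131).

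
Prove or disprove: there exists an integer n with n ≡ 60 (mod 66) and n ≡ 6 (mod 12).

Here gcd(66, 12) = 6, and both 60 and 6 leave remainder 0 mod 6, so the system is consistent.
The integers ≡ 60 (mod 66) are 60, 126, …; their remainders mod 12 are 0, 6, so n = 126 is the first that is ≡ 6 (mod 12).
Verify: 126 = 1·66 + 60 and 126 = 10·12 + 6. ✓

n = 126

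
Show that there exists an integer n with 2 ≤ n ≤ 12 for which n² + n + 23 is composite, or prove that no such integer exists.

At n = 6: 6² + 6 + 23 = 65 = 5·13, which is composite.

n = 6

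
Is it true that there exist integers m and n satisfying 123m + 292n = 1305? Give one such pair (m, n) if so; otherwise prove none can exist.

123 and 292 are coprime, so 123m + 292n ranges over all of ℤ.
Euclidean algorithm: 292 = 2·123 + 46, 123 = 2·46 + 31, 46 = 1·31 + 15, 31 = 2·15 + 1, 15 = 15·1 + 0.
Unwinding: 1 = 31 − 2·15 = 31 − 2·(46 − 1·31) = −2·46 + 3·31 = −2·46 + 3·(123 − 2·46) = 3·123 − 8·46 = 3·123 − 8·(292 − 2·123) = −8·292 + 19·123, i.e. 123·19 + 292·(-8) = 1.
Multiplying through by 1305: m = 19·1305 = 24795, n = (-8)·1305 = -10440 is a solution.
Subtracting 84·292 from m and adding 84·123 to n gives the tidier solution (267, -108).
Check: 123·267 + 292·(-108) = 32841 − 31536 = 1305. ✓

m = 267, n = -108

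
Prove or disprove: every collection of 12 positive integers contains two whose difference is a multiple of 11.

Each integer lies in one of the 11 residue classes modulo 11.
With 12 integers and only 11 classes, the pigeonhole principle forces two of them, say a and b, into the same class.
Then a ≡ b (mod 11), i.e. 11 ∣ (a − b).

True.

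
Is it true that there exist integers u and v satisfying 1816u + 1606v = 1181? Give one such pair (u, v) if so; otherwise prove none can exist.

No, no such integers exist.

gcd(1816, 1606) = 2, so every integer of the form 1816u + 1606v is a multiple of 2.
But 1181 is not a multiple of 2 (it leaves remainder 1).
So the equation is unsolvable over ℤ.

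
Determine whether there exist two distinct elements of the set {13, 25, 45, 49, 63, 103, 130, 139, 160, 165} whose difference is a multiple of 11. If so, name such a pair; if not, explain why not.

Residues mod 11: 13↦2, 25↦3, 45↦1, 49↦5, 63↦8, 103↦4, 130↦9, 139↦7, 160↦6, 165↦0.
These 10 residues are pairwise different, hence no difference of two elements is divisible by 11.

There is no such pair.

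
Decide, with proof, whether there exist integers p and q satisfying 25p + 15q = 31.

Any value of 25p + 15q is a multiple of gcd(25, 15) = 5.
But 31 is not a multiple of 5 (it leaves remainder 1).
Hence no integers p, q satisfy the equation.

There are no such integers.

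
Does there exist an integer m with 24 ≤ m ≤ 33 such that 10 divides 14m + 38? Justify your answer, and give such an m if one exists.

m = 28

Try m = 28: 14·28 + 38 = 430 = 43·10, which is divisible by 10.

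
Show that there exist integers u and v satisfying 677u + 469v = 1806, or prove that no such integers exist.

677 and 469 are coprime, so 677u + 469v ranges over all of ℤ.
Dividing repeatedly: 677 = 1·469 + 208, 469 = 2·208 + 53, 208 = 3·53 + 49, 53 = 1·49 + 4, 49 = 12·4 + 1, 4 = 4·1 + 0.
Working back up the chain: 1 = 49 − 12·4 = 49 − 12·(53 − 1·49) = −12·53 + 13·49 = −12·53 + 13·(208 − 3·53) = 13·208 − 51·53 = 13·208 − 51·(469 − 2·208) = −51·469 + 115·208 = −51·469 + 115·(677 − 1·469) = 115·677 − 166·469. So 677·115 + 469·(-166) = 1.
Scaling by 1806 gives the particular solution (u, v) = (207690, -299796).
Shifting by a multiple of (469, −677) keeps it a solution: u = 207690 − 442·469 = 392, v = -299796 + 442·677 = -562.
Check: 677·392 + 469·(-562) = 265384 − 263578 = 1806. ✓

u = 392, v = -562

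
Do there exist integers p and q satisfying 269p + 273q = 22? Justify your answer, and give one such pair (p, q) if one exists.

269 and 273 are coprime, so 269p + 273q ranges over all of ℤ.
Run the Euclidean algorithm on 273 and 269: 273 = 1·269 + 4, 269 = 67·4 + 1, 4 = 4·1 + 0.
Working back up the chain: 1 = 269 − 67·4 = 269 − 67·(273 − 1·269) = −67·273 + 68·269. So 269·68 + 273·(-67) = 1.
Scaling by 22 gives the particular solution (p, q) = (1496, -1474).
The general solution is p = 1496 + 273k, q = -1474 − 269k; taking k = -5 gives the smaller pair p = 131, q = -129.
Indeed 269·131 + 273·(-129) = 35239 − 35217 = 22.

p = 131, q = -129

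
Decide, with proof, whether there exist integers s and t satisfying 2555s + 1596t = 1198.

No such integers exist.

Any value of 2555s + 1596t is a multiple of gcd(2555, 1596) = 7.
But 1198 is not a multiple of 7 (it leaves remainder 1).
Therefore 2555s + 1596t = 1198 has no solution in integers.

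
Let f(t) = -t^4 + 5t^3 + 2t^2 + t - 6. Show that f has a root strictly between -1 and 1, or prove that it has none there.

f(-1) = -11 and f(1) = 1, which have opposite signs.
f is continuous everywhere (it is a polynomial), in particular on [-1, 1].
By the Intermediate Value Theorem, f takes the value 0 somewhere in the open interval.

Yes, f has a root in the interval.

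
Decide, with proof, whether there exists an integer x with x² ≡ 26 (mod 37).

x = 27

x = 27 works: 27² = 729, and 729 − 26 = 703 = 19·37.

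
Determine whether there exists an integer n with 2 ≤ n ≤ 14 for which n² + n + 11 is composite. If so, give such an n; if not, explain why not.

n = 10

At n = 10: 10² + 10 + 11 = 121 = 11·11, which is composite.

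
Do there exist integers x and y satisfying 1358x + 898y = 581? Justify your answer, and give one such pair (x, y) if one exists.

Any value of 1358x + 898y is a multiple of gcd(1358, 898) = 2.
But 581 = 2·290 + 1, so 2 ∤ 581.
Hence no integers x, y satisfy the equation.

No, no such integers exist.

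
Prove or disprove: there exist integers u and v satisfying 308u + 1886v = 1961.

No such integers exist.

gcd(308, 1886) = 2, so every integer of the form 308u + 1886v is a multiple of 2.
But 1961 is not a multiple of 2 (it leaves remainder 1).
Hence no integers u, v satisfy the equation.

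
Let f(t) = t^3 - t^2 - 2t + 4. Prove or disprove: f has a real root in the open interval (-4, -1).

f(-4) = -68 and f(-1) = 4, which have opposite signs.
f is continuous everywhere (it is a polynomial), in particular on [-4, -1].
By the Intermediate Value Theorem f must vanish at some point of (-4, -1).

Yes, f has a root in the interval.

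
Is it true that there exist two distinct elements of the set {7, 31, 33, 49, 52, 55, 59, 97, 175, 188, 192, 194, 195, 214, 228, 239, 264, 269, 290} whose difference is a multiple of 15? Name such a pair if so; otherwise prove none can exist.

7 and 52 are such a pair.

7 mod 15 = 7 and 52 mod 15 = 7, so 52 − 7 = 45 = 3·15.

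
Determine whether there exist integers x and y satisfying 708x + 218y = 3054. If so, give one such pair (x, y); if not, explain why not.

Since gcd(708, 218) = 2 and 3054 = 2·1527, Bézout's identity guarantees a solution.
Dividing through by 2 reduces the equation to 354x + 109y = 1527.
Euclidean algorithm: 354 = 3·109 + 27, 109 = 4·27 + 1, 27 = 27·1 + 0.
Back-substituting, 1 = 109 − 4·27 = 109 − 4·(354 − 3·109) = −4·354 + 13·109; that is, 354·(-4) + 109·13 = 1.
Scaling by 1527 gives the particular solution (x, y) = (-6108, 19851).
The general solution is x = -6108 + 109k, y = 19851 − 354k; taking k = 57 gives the smaller pair x = 105, y = -327.
Indeed 708·105 + 218·(-327) = 74340 − 71286 = 3054.

x = 105, y = -327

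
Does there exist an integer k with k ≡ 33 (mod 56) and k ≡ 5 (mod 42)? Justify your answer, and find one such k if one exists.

k = 89

gcd(56, 42) = 14. A simultaneous solution exists iff 33 ≡ 5 (mod 14); here 33 mod 14 = 5 = 5 mod 14, so it does.
Step through k = 33, 33 + 56, 33 + 2·56, …: the values 33, 89 reduce mod 42 to 33, 5. The value 89 hits 5.
Verify: 89 = 1·56 + 33 and 89 = 2·42 + 5. ✓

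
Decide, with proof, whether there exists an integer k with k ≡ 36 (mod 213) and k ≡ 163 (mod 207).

There is no such integer.

Reduce both congruences modulo 3, which divides 213 and 207: they say k ≡ 36 (mod 3) and k ≡ 163 (mod 3).
However 36 ≡ 0 and 163 ≡ 1 (mod 3), and 0 ≠ 1.
Therefore no such k exists.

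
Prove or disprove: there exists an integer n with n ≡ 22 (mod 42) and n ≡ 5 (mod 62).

No, no such integer exists.

Reduce both congruences modulo 2, which divides 42 and 62: they say n ≡ 22 (mod 2) and n ≡ 5 (mod 2).
These are incompatible: 22 − 5 = 17 is not divisible by 2.
Hence the system has no solution.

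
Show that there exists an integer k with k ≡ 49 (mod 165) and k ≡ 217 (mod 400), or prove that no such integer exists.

gcd(165, 400) = 5. If k ≡ 49 (mod 165) and k ≡ 217 (mod 400), then k ≡ 49 (mod 5) and k ≡ 217 (mod 5).
But 49 mod 5 = 4 while 217 mod 5 = 2, a contradiction.
Therefore no such k exists.

There is no such integer.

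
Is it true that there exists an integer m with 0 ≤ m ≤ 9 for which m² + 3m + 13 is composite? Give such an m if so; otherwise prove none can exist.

m = 9

At m = 9: 9² + 3·9 + 13 = 121 = 11·11, which is composite.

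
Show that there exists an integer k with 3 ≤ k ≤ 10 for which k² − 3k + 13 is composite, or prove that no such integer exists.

No, no such integer k in that range exists.

The values for k = 3, 4, …, 10 are 13, 17, 23, 31, 41, 53, 67, 83, and each of these is prime.
So no value in the range makes the expression composite.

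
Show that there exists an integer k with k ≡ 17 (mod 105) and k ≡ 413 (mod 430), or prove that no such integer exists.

Both moduli are multiples of 5 = gcd(105, 430), so any solution would satisfy k ≡ 17 and k ≡ 413 modulo 5 simultaneously.
However 17 ≡ 2 and 413 ≡ 3 (mod 5), and 2 ≠ 3.
So no integer satisfies both congruences.

No such integer exists.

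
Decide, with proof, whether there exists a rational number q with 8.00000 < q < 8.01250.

q = 649/81

Scale by 81: the interval becomes (648.00000, 649.01250), which contains the integer 649.
So q = 649/81 works: it is a ratio of integers, and dividing 81·8.00000 < 649 < 81·8.01250 through by 81 gives 8.00000 < 649/81 < 8.01250.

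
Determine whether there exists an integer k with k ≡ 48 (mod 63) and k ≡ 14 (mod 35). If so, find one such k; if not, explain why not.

Both moduli are multiples of 7 = gcd(63, 35), so any solution would satisfy k ≡ 48 and k ≡ 14 modulo 7 simultaneously.
But 48 mod 7 = 6 while 14 mod 7 = 0, a contradiction.
Hence the system has no solution.

No, no such integer exists.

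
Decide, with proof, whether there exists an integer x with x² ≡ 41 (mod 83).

x = 37

x = 37 works: 37² = 1369, and 1369 − 41 = 1328 = 16·83.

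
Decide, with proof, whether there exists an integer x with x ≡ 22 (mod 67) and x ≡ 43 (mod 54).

x = 2635

gcd(67, 54) = 1, so the Chinese Remainder Theorem guarantees exactly one residue class mod 3618 satisfying both.
Any solution of the first congruence is x = 22 + 67t; substituting into the second, 67t ≡ 43 − 22 ≡ 21 (mod 54).
67 ≡ 13 (mod 54), so this reads 13t ≡ 21 (mod 54). Note 13·25 = 325 ≡ 1 (mod 54) (as 325 − 1 = 6·54), so 13⁻¹ ≡ 25.
Therefore t ≡ 25·21 = 525 ≡ 39 (mod 54).
Taking t = 39 gives x = 22 + 67·39 = 2635.
Verify: 2635 = 39·67 + 22 and 2635 = 48·54 + 43. ✓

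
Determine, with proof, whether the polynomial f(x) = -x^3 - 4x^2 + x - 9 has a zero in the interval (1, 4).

f(1) = -13 and f(4) = -133, both negative, so a sign-change argument is unavailable; we show f keeps this sign on the whole interval.
Substitute x = 1 + u, where 0 < u < 3 on the interval. Expanding, f(1 + u) = -u^3 - 7u^2 - 10u - 13.
All 4 nonzero coefficients of this polynomial in u are negative; hence for u > 0 the value is a sum of negative terms (the constant -13 among them).
So f is strictly negative on (1, 4); no root exists in the interval.

f has no root in that interval.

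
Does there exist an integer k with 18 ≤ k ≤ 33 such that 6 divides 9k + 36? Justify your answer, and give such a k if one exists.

k = 18

At k = 18 we get 9·18 + 36 = 198, and 198 = 6·33.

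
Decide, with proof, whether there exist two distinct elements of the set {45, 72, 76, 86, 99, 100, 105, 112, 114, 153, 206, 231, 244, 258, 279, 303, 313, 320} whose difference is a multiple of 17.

The pair (99, 303) works.

99 mod 17 = 14 and 303 mod 17 = 14, so 303 − 99 = 204 = 12·17.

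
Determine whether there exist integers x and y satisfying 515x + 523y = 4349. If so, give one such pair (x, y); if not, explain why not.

515 and 523 are coprime, so 515x + 523y ranges over all of ℤ.
Euclidean algorithm: 523 = 1·515 + 8, 515 = 64·8 + 3, 8 = 2·3 + 2, 3 = 1·2 + 1, 2 = 2·1 + 0.
Back-substituting, 1 = 3 − 1·2 = 3 − (8 − 2·3) = −8 + 3·3 = −8 + 3·(515 − 64·8) = 3·515 − 193·8 = 3·515 − 193·(523 − 1·515) = −193·523 + 196·515; that is, 515·196 + 523·(-193) = 1.
Scaling by 4349 gives the particular solution (x, y) = (852404, -839357).
Subtracting 1629·523 from x and adding 1629·515 to y gives the tidier solution (437, -422).
Indeed 515·437 + 523·(-422) = 225055 − 220706 = 4349.

x = 437, y = -422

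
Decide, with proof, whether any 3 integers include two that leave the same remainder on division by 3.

No; for instance {9, 10, 11} is a counterexample.

Take the 3 consecutive integers 9, 10, 11: their residues mod 3 are all distinct because 3 ≤ 3.
Hence this collection has no pair with equal remainders mod 3, disproving the claim.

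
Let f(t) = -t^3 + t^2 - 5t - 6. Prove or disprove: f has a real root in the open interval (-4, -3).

No.

Evaluate at the endpoints: f(-4) = 94, f(-3) = 45 — same sign (positive).
The derivative f'(t) = -3t^2 + 2t - 5 is a quadratic with discriminant 2² − 4·(-3)·(-5) = -56 < 0; it never vanishes, so it is always negative (sign of the leading coefficient).
So f is strictly decreasing; between -4 and -3 its values lie between f(-4) = 94 and f(-3) = 45, all positive. Therefore f has no root in (-4, -3).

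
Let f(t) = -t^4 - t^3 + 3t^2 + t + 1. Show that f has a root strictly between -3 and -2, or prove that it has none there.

Such a root exists.

f(-3) = -29 and f(-2) = 3, which have opposite signs.
f is continuous everywhere (it is a polynomial), in particular on [-3, -2].
By the Intermediate Value Theorem f must vanish at some point of (-3, -2).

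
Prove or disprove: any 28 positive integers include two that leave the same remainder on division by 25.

True.

There are exactly 25 possible remainders on division by 25.
Placing 28 integers into 25 classes, some class receives at least two — say a and b.
That is, a and b leave the same remainder on division by 25, as claimed.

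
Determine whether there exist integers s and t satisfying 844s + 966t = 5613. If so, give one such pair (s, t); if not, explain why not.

Any value of 844s + 966t is a multiple of gcd(844, 966) = 2.
However 5613 leaves remainder 1 on division by 2.
So the equation is unsolvable over ℤ.

There are no such integers.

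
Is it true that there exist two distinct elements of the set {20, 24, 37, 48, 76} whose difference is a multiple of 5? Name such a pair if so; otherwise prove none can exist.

There is no such pair.

Two integers differ by a multiple of 5 exactly when they have the same residue mod 5. The residues are 20↦0, 24↦4, 37↦2, 48↦3, 76↦1.
These 5 residues are pairwise different, hence no difference of two elements is divisible by 5.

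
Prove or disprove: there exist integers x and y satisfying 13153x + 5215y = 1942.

There are no such integers.

Any value of 13153x + 5215y is a multiple of gcd(13153, 5215) = 7.
However 1942 leaves remainder 3 on division by 7.
Hence no integers x, y satisfy the equation.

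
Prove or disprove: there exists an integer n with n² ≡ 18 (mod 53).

No, no such integer exists.

Apply Euler's criterion with the prime 53: 18 is a quadratic residue iff 18^26 ≡ 1 (mod 53), and a non-residue iff it is ≡ −1.
Repeated squaring mod 53: 18^2 = 324 ≡ 6; 18^4 ≡ 6² = 36 ≡ 36; 18^8 ≡ 36² = 1296 ≡ 24; 18^16 ≡ 24² = 576 ≡ 46.
Since 26 = 16 + 8 + 2, 18^26 ≡ 46 · 24 · 6; multiplying out mod 53: 46·24 = 1104 ≡ 44, then 44·6 = 264 ≡ 52. Thus 18^26 ≡ 52 ≡ −1 (mod 53).
By Euler's criterion 18 is a quadratic non-residue mod 53: no n satisfies n² ≡ 18 (mod 53).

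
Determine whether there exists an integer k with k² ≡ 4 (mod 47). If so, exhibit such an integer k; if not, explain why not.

Take k = 45. Then 45² = 2025 = 43·47 + 4, so 45² ≡ 4 (mod 47).

k = 45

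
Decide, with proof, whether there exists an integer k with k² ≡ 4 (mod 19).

k = 17 works: 17² = 289, and 289 − 4 = 285 = 15·19.

k = 17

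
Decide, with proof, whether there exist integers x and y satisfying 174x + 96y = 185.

No, no such integers exist.

gcd(174, 96) = 6, so every integer of the form 174x + 96y is a multiple of 6.
But 185 is not a multiple of 6 (it leaves remainder 5).
Hence no integers x, y satisfy the equation.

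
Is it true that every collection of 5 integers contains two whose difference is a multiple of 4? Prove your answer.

Each integer lies in one of the 4 residue classes modulo 4.
Placing 5 integers into 4 classes, some class receives at least two — say a and b.
Equal remainders mean a − b ≡ 0 (mod 4), so 4 divides their difference.

Yes, this is always true.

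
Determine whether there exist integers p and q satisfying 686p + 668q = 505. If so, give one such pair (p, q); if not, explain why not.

No, no such integers exist.

gcd(686, 668) = 2, so every integer of the form 686p + 668q is a multiple of 2.
However 505 leaves remainder 1 on division by 2.
Therefore 686p + 668q = 505 has no solution in integers.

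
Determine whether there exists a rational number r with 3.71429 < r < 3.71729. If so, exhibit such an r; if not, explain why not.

Scale by 53: the interval becomes (196.85737, 197.01637), which contains the integer 197.
Dividing back, 3.71429 < 197/53 < 3.71729, and 197/53 is rational.

r = 197/53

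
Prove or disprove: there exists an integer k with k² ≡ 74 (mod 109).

k = 69

Take k = 69. Then 69² = 4761 = 43·109 + 74, so 69² ≡ 74 (mod 109).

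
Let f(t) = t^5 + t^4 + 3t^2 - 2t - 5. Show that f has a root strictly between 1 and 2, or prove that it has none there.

Yes, f has a root in the interval.

f(1) = -2 and f(2) = 51, which have opposite signs.
Since f is a polynomial it is continuous on [1, 2].
By the Intermediate Value Theorem, f takes the value 0 somewhere in the open interval.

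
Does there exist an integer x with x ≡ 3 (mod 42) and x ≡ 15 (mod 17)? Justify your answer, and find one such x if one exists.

x = 423

Since 42 and 17 share no common factor, CRT says the pair of congruences has a solution (unique mod 714).
Write x = 3 + 42t and require 3 + 42t ≡ 15 (mod 17), i.e. 42t ≡ 12 (mod 17).
42 ≡ 8 (mod 17), so this reads 8t ≡ 12 (mod 17). Since 8·15 = 120 = 7·17 + 1, the inverse of 8 mod 17 is 15.
Therefore t ≡ 15·12 = 180 ≡ 10 (mod 17).
With t = 10: x = 3 + 42·10 = 423.
Indeed 423 ≡ 3 (mod 42) and 423 ≡ 15 (mod 17).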